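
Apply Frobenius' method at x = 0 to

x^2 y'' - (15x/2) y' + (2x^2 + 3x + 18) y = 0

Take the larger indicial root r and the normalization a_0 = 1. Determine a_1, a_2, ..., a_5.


Write in Frobenius form y'' + (p(x)/x) y' + (q(x)/x^2) y = 0:
  p(x) = -15/2,  q(x) = 2x^2 + 3x + 18.
Indicial equation: r(r-1) + (-15/2) r + (18) = 0 -> roots r_1 = 9/2, r_2 = 4.
Take r = r_1 = 9/2. Let y(x) = x^r sum_{n>=0} a_n x^n with a_0 = 1.
Substitute y = x^r sum a_n x^n and match x^{r+n}. The recurrence is
  D(n) a_n + 3 a_{n-1} + 2 a_{n-2} = 0,  where D(n) = (r+n)(r+n-1) + (-15/2)(r+n) + (18).
  a_n = [-3 a_{n-1} - 2 a_{n-2}] / D(n).
Since the indicial polynomial factors as (r - r_1)(r - r_2), D(n) = (r_1 + n - r_1)(r_1 + n - r_2) = n(n + 1/2).
Evaluating step by step (a_0 = 1):
  n = 1: D(1) = 1(1 + 1/2) = 3/2; numerator = -3(1) = -3; a_1 = (-3)/(3/2) = -2
  n = 2: D(2) = 2(2 + 1/2) = 5; numerator = -3(-2) - 2(1) = 4; a_2 = (4)/(5) = 4/5
  n = 3: D(3) = 3(3 + 1/2) = 21/2; numerator = -3(4/5) - 2(-2) = 8/5; a_3 = (8/5)/(21/2) = 16/105
  n = 4: D(4) = 4(4 + 1/2) = 18; numerator = -3(16/105) - 2(4/5) = -72/35; a_4 = (-72/35)/(18) = -4/35
  n = 5: D(5) = 5(5 + 1/2) = 55/2; numerator = -3(-4/35) - 2(16/105) = 4/105; a_5 = (4/105)/(55/2) = 8/5775

r = 9/2; a_0 = 1; a_1 = -2; a_2 = 4/5; a_3 = 16/105; a_4 = -4/35; a_5 = 8/5775


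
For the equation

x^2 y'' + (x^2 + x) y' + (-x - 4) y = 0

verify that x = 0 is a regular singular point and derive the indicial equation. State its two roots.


Divide by x^2 to reach normal form y'' + P_1(x) y' + P_2(x) y = 0 with P_1(x) = 1 + 1/x and P_2(x) = -1/x - 4/x^2.
x = 0 is a singular point because the y'-coefficient 1 + 1/x has a pole at x = 0 and the y-coefficient -1/x - 4/x^2 has a pole at x = 0.
It is a regular singular point because x P_1(x) = p(x) = x + 1 and x^2 P_2(x) = q(x) = -x - 4 are polynomials, hence analytic at x = 0.
p(0) = 1,  q(0) = -4.
Indicial equation: r(r-1) + p(0) r + q(0) = 0, i.e. r^2 + (p(0) - 1) r + q(0) = 0, i.e. r^2 - 4 = 0.
Discriminant: (0)^2 - 4(-4) = 16, so r = (0 ± 4)/2.
Solving: r_1 = 2, r_2 = -2.

indicial: r^2 - 4 = 0; roots r_1 = 2, r_2 = -2


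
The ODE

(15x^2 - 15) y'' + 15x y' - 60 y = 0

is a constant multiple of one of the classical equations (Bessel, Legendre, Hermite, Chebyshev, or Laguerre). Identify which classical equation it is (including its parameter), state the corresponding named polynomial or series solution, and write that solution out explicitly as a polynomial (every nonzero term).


All three coefficients share the factor -15; dividing through by -15 gives  (1 - x^2) y'' - x y' + 4 y = 0.
This matches the Chebyshev equation (1 - x^2) y'' - x y' + n^2 y = 0 (note the -x y' term, not -2x y') with n^2 = 4, so n = 2; the polynomial solution is T_2(x).
With y = sum_k a_k x^k, matching x^k gives (k+2)(k+1) a_{k+2} = (k^2 - n^2) a_k = (k - 2)(k + 2) a_k. The right side vanishes at k = 2, so the series with the parity of 2 terminates at degree 2.
Standard normalization: leading coefficient of T_n is 2^(n-1), so a_2 = 2^1 = 2. Work downward with a_k = (k+1)(k+2) a_{k+2} / ((k - 2)(k + 2)):
  a_0 = (1)(2)(2) / ((0 - 2)(0 + 2)) = 4/(-4) = -1
Hence T_2(x) = 2 x^2 - 1.

T_2(x); series = 2 x^2 - 1


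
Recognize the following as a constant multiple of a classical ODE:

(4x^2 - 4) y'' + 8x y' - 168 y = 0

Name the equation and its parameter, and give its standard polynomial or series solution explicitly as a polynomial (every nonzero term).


All three coefficients share the factor -4; dividing through by -4 gives  (1 - x^2) y'' - 2x y' + 42 y = 0.
This matches the Legendre equation (1 - x^2) y'' - 2x y' + n(n+1) y = 0 (note the -2x y' term) with n(n+1) = 42, so n = 6; the polynomial solution is P_6(x).
With y = sum_k a_k x^k, matching x^k gives (k+2)(k+1) a_{k+2} = [k(k+1) - n(n+1)] a_k = (k - 6)(k + 7) a_k. The right side vanishes at k = 6, so the series with the parity of 6 terminates at degree 6.
Standard normalization (P_n(1) = 1): leading coefficient (2n)!/(2^n (n!)^2) = 479001600/(64*518400) = 231/16, so a_6 = 231/16. Work downward with a_k = (k+1)(k+2) a_{k+2} / ((k - 6)(k + 7)):
  a_4 = (5)(6)(231/16) / ((4 - 6)(4 + 7)) = (3465/8)/(-22) = -315/16
  a_2 = (3)(4)(-315/16) / ((2 - 6)(2 + 7)) = (-945/4)/(-36) = 105/16
  a_0 = (1)(2)(105/16) / ((0 - 6)(0 + 7)) = (105/8)/(-42) = -5/16
Hence P_6(x) = 231 x^6/16 - 315 x^4/16 + 105 x^2/16 - 5/16.

P_6(x); series = 231 x^6/16 - 315 x^4/16 + 105 x^2/16 - 5/16


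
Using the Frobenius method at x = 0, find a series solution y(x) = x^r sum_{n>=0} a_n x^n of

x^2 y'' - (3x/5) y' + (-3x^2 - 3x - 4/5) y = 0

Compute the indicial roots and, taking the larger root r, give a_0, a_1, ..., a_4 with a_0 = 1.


Write in Frobenius form y'' + (p(x)/x) y' + (q(x)/x^2) y = 0:
  p(x) = -3/5,  q(x) = -3x^2 - 3x - 4/5.
Indicial equation: r(r-1) + (-3/5) r + (-4/5) = 0 -> roots r_1 = 2, r_2 = -2/5.
Take r = r_1 = 2. Let y(x) = x^r sum_{n>=0} a_n x^n with a_0 = 1.
Substitute y = x^r sum a_n x^n and match x^{r+n}. The recurrence is
  D(n) a_n - 3 a_{n-1} - 3 a_{n-2} = 0,  where D(n) = (r+n)(r+n-1) + (-3/5)(r+n) + (-4/5).
  a_n = [3 a_{n-1} + 3 a_{n-2}] / D(n).
Since the indicial polynomial factors as (r - r_1)(r - r_2), D(n) = (r_1 + n - r_1)(r_1 + n - r_2) = n(n + 12/5).
Evaluating step by step (a_0 = 1):
  n = 1: D(1) = 1(1 + 12/5) = 17/5; numerator = 3(1) = 3; a_1 = (3)/(17/5) = 15/17
  n = 2: D(2) = 2(2 + 12/5) = 44/5; numerator = 3(15/17) + 3(1) = 96/17; a_2 = (96/17)/(44/5) = 120/187
  n = 3: D(3) = 3(3 + 12/5) = 81/5; numerator = 3(120/187) + 3(15/17) = 855/187; a_3 = (855/187)/(81/5) = 475/1683
  n = 4: D(4) = 4(4 + 12/5) = 128/5; numerator = 3(475/1683) + 3(120/187) = 1555/561; a_4 = (1555/561)/(128/5) = 7775/71808

r = 2; a_0 = 1; a_1 = 15/17; a_2 = 120/187; a_3 = 475/1683; a_4 = 7775/71808


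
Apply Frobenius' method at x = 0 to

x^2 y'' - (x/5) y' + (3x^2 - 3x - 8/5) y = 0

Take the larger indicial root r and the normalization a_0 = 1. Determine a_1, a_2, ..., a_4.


Write in Frobenius form y'' + (p(x)/x) y' + (q(x)/x^2) y = 0:
  p(x) = -1/5,  q(x) = 3x^2 - 3x - 8/5.
Indicial equation: r(r-1) + (-1/5) r + (-8/5) = 0 -> roots r_1 = 2, r_2 = -4/5.
Take r = r_1 = 2. Let y(x) = x^r sum_{n>=0} a_n x^n with a_0 = 1.
Substitute y = x^r sum a_n x^n and match x^{r+n}. The recurrence is
  D(n) a_n - 3 a_{n-1} + 3 a_{n-2} = 0,  where D(n) = (r+n)(r+n-1) + (-1/5)(r+n) + (-8/5).
  a_n = [3 a_{n-1} - 3 a_{n-2}] / D(n).
Since the indicial polynomial factors as (r - r_1)(r - r_2), D(n) = (r_1 + n - r_1)(r_1 + n - r_2) = n(n + 14/5).
Evaluating step by step (a_0 = 1):
  n = 1: D(1) = 1(1 + 14/5) = 19/5; numerator = 3(1) = 3; a_1 = (3)/(19/5) = 15/19
  n = 2: D(2) = 2(2 + 14/5) = 48/5; numerator = 3(15/19) - 3(1) = -12/19; a_2 = (-12/19)/(48/5) = -5/76
  n = 3: D(3) = 3(3 + 14/5) = 87/5; numerator = 3(-5/76) - 3(15/19) = -195/76; a_3 = (-195/76)/(87/5) = -325/2204
  n = 4: D(4) = 4(4 + 14/5) = 136/5; numerator = 3(-325/2204) - 3(-5/76) = -135/551; a_4 = (-135/551)/(136/5) = -675/74936

r = 2; a_0 = 1; a_1 = 15/19; a_2 = -5/76; a_3 = -325/2204; a_4 = -675/74936


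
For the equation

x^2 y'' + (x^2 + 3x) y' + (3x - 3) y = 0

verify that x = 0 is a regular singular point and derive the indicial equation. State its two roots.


Divide by x^2 to reach normal form y'' + P_1(x) y' + P_2(x) y = 0 with P_1(x) = 1 + 3/x and P_2(x) = 3/x - 3/x^2.
x = 0 is a singular point because the y'-coefficient 1 + 3/x has a pole at x = 0 and the y-coefficient 3/x - 3/x^2 has a pole at x = 0.
It is a regular singular point because x P_1(x) = p(x) = x + 3 and x^2 P_2(x) = q(x) = 3x - 3 are polynomials, hence analytic at x = 0.
p(0) = 3,  q(0) = -3.
Indicial equation: r(r-1) + p(0) r + q(0) = 0, i.e. r^2 + (p(0) - 1) r + q(0) = 0, i.e. r^2 + 2 r - 3 = 0.
Discriminant: (2)^2 - 4(-3) = 16, so r = (-2 ± 4)/2.
Solving: r_1 = 1, r_2 = -3.

indicial: r^2 + 2 r - 3 = 0; roots r_1 = 1, r_2 = -3


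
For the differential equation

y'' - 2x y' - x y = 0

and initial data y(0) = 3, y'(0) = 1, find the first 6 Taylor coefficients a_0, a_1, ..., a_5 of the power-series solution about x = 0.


Ansatz: y(x) = sum_{n>=0} a_n x^n, so y'(x) = sum_{n>=1} n a_n x^(n-1) and y''(x) = sum_{n>=2} n(n-1) a_n x^(n-2).
Substitute into P(x) y'' + Q(x) y' + R(x) y = 0 with P(x) = 1, Q(x) = -2x, R(x) = -x, and match powers of x.
Initial conditions: a_0 = 3, a_1 = 1.
Setting the coefficient of each power of x to zero and solving order by order (substituting the coefficients already found):
  x^0: 2 a_2 = 0  ->  a_2 = 0
  x^1: 6 a_3 - 2 a_1 - a_0 = 0  ->  6 a_3 = 2 a_1 + a_0 = 5  ->  a_3 = 5/6
  x^2: 12 a_4 - 4 a_2 - a_1 = 0  ->  12 a_4 = 4 a_2 + a_1 = 1  ->  a_4 = 1/12
  x^3: 20 a_5 - 6 a_3 - a_2 = 0  ->  20 a_5 = 6 a_3 + a_2 = 5  ->  a_5 = 1/4
Truncated series: y(x) = 3 + x + (5/6) x^3 + (1/12) x^4 + (1/4) x^5 + O(x^6).

a_0 = 3; a_1 = 1; a_2 = 0; a_3 = 5/6; a_4 = 1/12; a_5 = 1/4


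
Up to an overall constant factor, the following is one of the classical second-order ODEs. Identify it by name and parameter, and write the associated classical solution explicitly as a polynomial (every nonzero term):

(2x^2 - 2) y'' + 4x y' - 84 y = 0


All three coefficients share the factor -2; dividing through by -2 gives  (1 - x^2) y'' - 2x y' + 42 y = 0.
This matches the Legendre equation (1 - x^2) y'' - 2x y' + n(n+1) y = 0 (note the -2x y' term) with n(n+1) = 42, so n = 6; the polynomial solution is P_6(x).
With y = sum_k a_k x^k, matching x^k gives (k+2)(k+1) a_{k+2} = [k(k+1) - n(n+1)] a_k = (k - 6)(k + 7) a_k. The right side vanishes at k = 6, so the series with the parity of 6 terminates at degree 6.
Standard normalization (P_n(1) = 1): leading coefficient (2n)!/(2^n (n!)^2) = 479001600/(64*518400) = 231/16, so a_6 = 231/16. Work downward with a_k = (k+1)(k+2) a_{k+2} / ((k - 6)(k + 7)):
  a_4 = (5)(6)(231/16) / ((4 - 6)(4 + 7)) = (3465/8)/(-22) = -315/16
  a_2 = (3)(4)(-315/16) / ((2 - 6)(2 + 7)) = (-945/4)/(-36) = 105/16
  a_0 = (1)(2)(105/16) / ((0 - 6)(0 + 7)) = (105/8)/(-42) = -5/16
Hence P_6(x) = 231 x^6/16 - 315 x^4/16 + 105 x^2/16 - 5/16.

P_6(x); series = 231 x^6/16 - 315 x^4/16 + 105 x^2/16 - 5/16


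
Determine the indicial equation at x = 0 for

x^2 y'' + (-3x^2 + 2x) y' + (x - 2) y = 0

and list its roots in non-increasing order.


Divide by x^2 to reach normal form y'' + P_1(x) y' + P_2(x) y = 0 with P_1(x) = -3 + 2/x and P_2(x) = 1/x - 2/x^2.
x = 0 is a singular point because the y'-coefficient -3 + 2/x has a pole at x = 0 and the y-coefficient 1/x - 2/x^2 has a pole at x = 0.
It is a regular singular point because x P_1(x) = p(x) = 2 - 3x and x^2 P_2(x) = q(x) = x - 2 are polynomials, hence analytic at x = 0.
p(0) = 2,  q(0) = -2.
Indicial equation: r(r-1) + p(0) r + q(0) = 0, i.e. r^2 + (p(0) - 1) r + q(0) = 0, i.e. r^2 + 1 r - 2 = 0.
Discriminant: (1)^2 - 4(-2) = 9, so r = (-1 ± 3)/2.
Solving: r_1 = 1, r_2 = -2.

indicial: r^2 + 1 r - 2 = 0; roots r_1 = 1, r_2 = -2


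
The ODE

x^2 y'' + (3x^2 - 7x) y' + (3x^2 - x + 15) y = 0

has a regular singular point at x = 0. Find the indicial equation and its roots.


Divide by x^2 to reach normal form y'' + P_1(x) y' + P_2(x) y = 0 with P_1(x) = 3 - 7/x and P_2(x) = 3 - 1/x + 15/x^2.
x = 0 is a singular point because the y'-coefficient 3 - 7/x has a pole at x = 0 and the y-coefficient 3 - 1/x + 15/x^2 has a pole at x = 0.
It is a regular singular point because x P_1(x) = p(x) = 3x - 7 and x^2 P_2(x) = q(x) = 3x^2 - x + 15 are polynomials, hence analytic at x = 0.
p(0) = -7,  q(0) = 15.
Indicial equation: r(r-1) + p(0) r + q(0) = 0, i.e. r^2 + (p(0) - 1) r + q(0) = 0, i.e. r^2 - 8 r + 15 = 0.
Discriminant: (-8)^2 - 4(15) = 4, so r = (8 ± 2)/2.
Solving: r_1 = 5, r_2 = 3.

indicial: r^2 - 8 r + 15 = 0; roots r_1 = 5, r_2 = 3


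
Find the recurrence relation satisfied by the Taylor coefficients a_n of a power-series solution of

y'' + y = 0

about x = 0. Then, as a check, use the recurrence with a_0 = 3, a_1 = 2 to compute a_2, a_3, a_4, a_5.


Substitute y = sum_n a_n x^n into y'' + (const) y = 0.
y''(x) = sum_{n>=0} (n+2)(n+1) a_{n+2} x^n.
The ODE becomes sum_n [(n+2)(n+1) a_{n+2} + 1 a_n] x^n = 0.
Setting each coefficient to zero gives the recurrence:
  (n+2)(n+1) a_{n+2} + 1 a_n = 0,
  a_{n+2} = -1 / ((n+1)(n+2)) a_n.

Check with a_0 = 3, a_1 = 2 (apply the recurrence for n = 0, 1, 2, 3): a_0 = 3, a_1 = 2, a_2 = -3/2, a_3 = -1/3, a_4 = 1/8, a_5 = 1/60.

a_{n+2} = -1/((n+1)(n+2)) * a_n; check: a_0 = 3, a_1 = 2, a_2 = -3/2, a_3 = -1/3, a_4 = 1/8, a_5 = 1/60


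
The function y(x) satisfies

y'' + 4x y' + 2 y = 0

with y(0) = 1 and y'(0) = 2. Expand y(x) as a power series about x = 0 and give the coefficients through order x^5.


Ansatz: y(x) = sum_{n>=0} a_n x^n, so y'(x) = sum_{n>=1} n a_n x^(n-1) and y''(x) = sum_{n>=2} n(n-1) a_n x^(n-2).
Substitute into P(x) y'' + Q(x) y' + R(x) y = 0 with P(x) = 1, Q(x) = 4x, R(x) = 2, and match powers of x.
Initial conditions: a_0 = 1, a_1 = 2.
Setting the coefficient of each power of x to zero and solving order by order (substituting the coefficients already found):
  x^0: 2 a_2 + 2 a_0 = 0  ->  2 a_2 = -2 a_0 = -2  ->  a_2 = -1
  x^1: 6 a_3 + 6 a_1 = 0  ->  6 a_3 = -6 a_1 = -12  ->  a_3 = -2
  x^2: 12 a_4 + 10 a_2 = 0  ->  12 a_4 = -10 a_2 = 10  ->  a_4 = 5/6
  x^3: 20 a_5 + 14 a_3 = 0  ->  20 a_5 = -14 a_3 = 28  ->  a_5 = 7/5
Truncated series: y(x) = 1 + 2 x - x^2 - 2 x^3 + (5/6) x^4 + (7/5) x^5 + O(x^6).

a_0 = 1; a_1 = 2; a_2 = -1; a_3 = -2; a_4 = 5/6; a_5 = 7/5


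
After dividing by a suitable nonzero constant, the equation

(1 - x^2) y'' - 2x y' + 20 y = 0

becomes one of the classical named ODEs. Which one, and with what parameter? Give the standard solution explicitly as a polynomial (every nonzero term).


The equation is already in a standard form:  (1 - x^2) y'' - 2x y' + 20 y = 0.
This matches the Legendre equation (1 - x^2) y'' - 2x y' + n(n+1) y = 0 (note the -2x y' term) with n(n+1) = 20, so n = 4; the polynomial solution is P_4(x).
With y = sum_k a_k x^k, matching x^k gives (k+2)(k+1) a_{k+2} = [k(k+1) - n(n+1)] a_k = (k - 4)(k + 5) a_k. The right side vanishes at k = 4, so the series with the parity of 4 terminates at degree 4.
Standard normalization (P_n(1) = 1): leading coefficient (2n)!/(2^n (n!)^2) = 40320/(16*576) = 35/8, so a_4 = 35/8. Work downward with a_k = (k+1)(k+2) a_{k+2} / ((k - 4)(k + 5)):
  a_2 = (3)(4)(35/8) / ((2 - 4)(2 + 5)) = (105/2)/(-14) = -15/4
  a_0 = (1)(2)(-15/4) / ((0 - 4)(0 + 5)) = (-15/2)/(-20) = 3/8
Hence P_4(x) = 35 x^4/8 - 15 x^2/4 + 3/8.

P_4(x); series = 35 x^4/8 - 15 x^2/4 + 3/8


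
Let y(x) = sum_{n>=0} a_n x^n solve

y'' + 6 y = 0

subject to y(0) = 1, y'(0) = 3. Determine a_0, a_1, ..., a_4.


Ansatz: y(x) = sum_{n>=0} a_n x^n, so y'(x) = sum_{n>=1} n a_n x^(n-1) and y''(x) = sum_{n>=2} n(n-1) a_n x^(n-2).
Substitute into P(x) y'' + Q(x) y' + R(x) y = 0 with P(x) = 1, Q(x) = 0, R(x) = 6, and match powers of x.
Initial conditions: a_0 = 1, a_1 = 3.
Setting the coefficient of each power of x to zero and solving order by order (substituting the coefficients already found):
  x^0: 2 a_2 + 6 a_0 = 0  ->  2 a_2 = -6 a_0 = -6  ->  a_2 = -3
  x^1: 6 a_3 + 6 a_1 = 0  ->  6 a_3 = -6 a_1 = -18  ->  a_3 = -3
  x^2: 12 a_4 + 6 a_2 = 0  ->  12 a_4 = -6 a_2 = 18  ->  a_4 = 3/2
Truncated series: y(x) = 1 + 3 x - 3 x^2 - 3 x^3 + (3/2) x^4 + O(x^5).

a_0 = 1; a_1 = 3; a_2 = -3; a_3 = -3; a_4 = 3/2


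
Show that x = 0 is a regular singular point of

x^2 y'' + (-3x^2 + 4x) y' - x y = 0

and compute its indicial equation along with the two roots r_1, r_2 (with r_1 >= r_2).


Divide by x^2 to reach normal form y'' + P_1(x) y' + P_2(x) y = 0 with P_1(x) = -3 + 4/x and P_2(x) = -1/x.
x = 0 is a singular point because the y'-coefficient -3 + 4/x has a pole at x = 0 and the y-coefficient -1/x has a pole at x = 0.
It is a regular singular point because x P_1(x) = p(x) = 4 - 3x and x^2 P_2(x) = q(x) = -x are polynomials, hence analytic at x = 0.
p(0) = 4,  q(0) = 0.
Indicial equation: r(r-1) + p(0) r + q(0) = 0, i.e. r^2 + (p(0) - 1) r + q(0) = 0, i.e. r^2 + 3 r = 0.
Discriminant: (3)^2 - 4(0) = 9, so r = (-3 ± 3)/2.
Solving: r_1 = 0, r_2 = -3.

indicial: r^2 + 3 r = 0; roots r_1 = 0, r_2 = -3


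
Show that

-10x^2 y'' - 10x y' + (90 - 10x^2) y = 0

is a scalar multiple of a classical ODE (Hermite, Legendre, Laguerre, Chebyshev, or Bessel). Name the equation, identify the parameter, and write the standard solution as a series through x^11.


All three coefficients share the factor -10; dividing through by -10 gives  x^2 y'' + x y' + (x^2 - 9) y = 0.
This matches the Bessel equation x^2 y'' + x y' + (x^2 - nu^2) y = 0 with nu^2 = 9, so nu = 3; the solution bounded at x = 0 is J_3(x).
Frobenius at x = 0: indicial roots ±nu; for r = nu the recurrence k(k + 2nu) c_k = -c_{k-2} gives the standard series J_nu(x) = sum_{k>=0} (-1)^k / (k! (k+nu)!) (x/2)^(2k+nu). Evaluate the first 5 terms:
  k = 0: (-1)^0 / (0! * 3! * 2^3) x^3 = 1/(1*6*8) x^3 = (1/48) x^3
  k = 1: (-1)^1 / (1! * 4! * 2^5) x^5 = -1/(1*24*32) x^5 = (-1/768) x^5
  k = 2: (-1)^2 / (2! * 5! * 2^7) x^7 = 1/(2*120*128) x^7 = (1/30720) x^7
  k = 3: (-1)^3 / (3! * 6! * 2^9) x^9 = -1/(6*720*512) x^9 = (-1/2211840) x^9
  k = 4: (-1)^4 / (4! * 7! * 2^11) x^11 = 1/(24*5040*2048) x^11 = (1/247726080) x^11
Hence J_3(x) = x^11/247726080 - x^9/2211840 + x^7/30720 - x^5/768 + x^3/48 + ....

J_3(x); series = x^11/247726080 - x^9/2211840 + x^7/30720 - x^5/768 + x^3/48


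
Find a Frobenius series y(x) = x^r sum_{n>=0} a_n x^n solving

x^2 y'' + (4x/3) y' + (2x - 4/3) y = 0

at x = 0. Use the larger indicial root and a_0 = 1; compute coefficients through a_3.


Write in Frobenius form y'' + (p(x)/x) y' + (q(x)/x^2) y = 0:
  p(x) = 4/3,  q(x) = 2x - 4/3.
Indicial equation: r(r-1) + (4/3) r + (-4/3) = 0 -> roots r_1 = 1, r_2 = -4/3.
Take r = r_1 = 1. Let y(x) = x^r sum_{n>=0} a_n x^n with a_0 = 1.
Substitute y = x^r sum a_n x^n and match x^{r+n}. The recurrence is
  D(n) a_n + 2 a_{n-1} = 0,  where D(n) = (r+n)(r+n-1) + (4/3)(r+n) + (-4/3).
  a_n = -2 / D(n) * a_{n-1}.
Since the indicial polynomial factors as (r - r_1)(r - r_2), D(n) = (r_1 + n - r_1)(r_1 + n - r_2) = n(n + 7/3).
Evaluating step by step (a_0 = 1):
  n = 1: D(1) = 1(1 + 7/3) = 10/3; numerator = -2(1) = -2; a_1 = (-2)/(10/3) = -3/5
  n = 2: D(2) = 2(2 + 7/3) = 26/3; numerator = -2(-3/5) = 6/5; a_2 = (6/5)/(26/3) = 9/65
  n = 3: D(3) = 3(3 + 7/3) = 16; numerator = -2(9/65) = -18/65; a_3 = (-18/65)/(16) = -9/520

r = 1; a_0 = 1; a_1 = -3/5; a_2 = 9/65; a_3 = -9/520


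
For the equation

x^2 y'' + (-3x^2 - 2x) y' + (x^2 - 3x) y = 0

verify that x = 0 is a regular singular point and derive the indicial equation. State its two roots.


Divide by x^2 to reach normal form y'' + P_1(x) y' + P_2(x) y = 0 with P_1(x) = -3 - 2/x and P_2(x) = 1 - 3/x.
x = 0 is a singular point because the y'-coefficient -3 - 2/x has a pole at x = 0 and the y-coefficient 1 - 3/x has a pole at x = 0.
It is a regular singular point because x P_1(x) = p(x) = -3x - 2 and x^2 P_2(x) = q(x) = x^2 - 3x are polynomials, hence analytic at x = 0.
p(0) = -2,  q(0) = 0.
Indicial equation: r(r-1) + p(0) r + q(0) = 0, i.e. r^2 + (p(0) - 1) r + q(0) = 0, i.e. r^2 - 3 r = 0.
Discriminant: (-3)^2 - 4(0) = 9, so r = (3 ± 3)/2.
Solving: r_1 = 3, r_2 = 0.

indicial: r^2 - 3 r = 0; roots r_1 = 3, r_2 = 0


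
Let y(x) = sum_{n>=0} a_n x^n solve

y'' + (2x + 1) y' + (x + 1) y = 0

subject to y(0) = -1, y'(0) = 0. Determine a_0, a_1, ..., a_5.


Ansatz: y(x) = sum_{n>=0} a_n x^n, so y'(x) = sum_{n>=1} n a_n x^(n-1) and y''(x) = sum_{n>=2} n(n-1) a_n x^(n-2).
Substitute into P(x) y'' + Q(x) y' + R(x) y = 0 with P(x) = 1, Q(x) = 2x + 1, R(x) = x + 1, and match powers of x.
Initial conditions: a_0 = -1, a_1 = 0.
Setting the coefficient of each power of x to zero and solving order by order (substituting the coefficients already found):
  x^0: 2 a_2 + a_1 + a_0 = 0  ->  2 a_2 = -a_1 - a_0 = 1  ->  a_2 = 1/2
  x^1: 6 a_3 + 2 a_2 + 3 a_1 + a_0 = 0  ->  6 a_3 = -2 a_2 - 3 a_1 - a_0 = 0  ->  a_3 = 0
  x^2: 12 a_4 + 3 a_3 + 5 a_2 + a_1 = 0  ->  12 a_4 = -3 a_3 - 5 a_2 - a_1 = -5/2  ->  a_4 = -5/24
  x^3: 20 a_5 + 4 a_4 + 7 a_3 + a_2 = 0  ->  20 a_5 = -4 a_4 - 7 a_3 - a_2 = 1/3  ->  a_5 = 1/60
Truncated series: y(x) = -1 + (1/2) x^2 - (5/24) x^4 + (1/60) x^5 + O(x^6).

a_0 = -1; a_1 = 0; a_2 = 1/2; a_3 = 0; a_4 = -5/24; a_5 = 1/60


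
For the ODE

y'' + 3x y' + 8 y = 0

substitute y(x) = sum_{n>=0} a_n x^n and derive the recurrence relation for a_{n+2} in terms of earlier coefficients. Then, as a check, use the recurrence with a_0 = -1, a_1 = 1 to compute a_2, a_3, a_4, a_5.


Substitute y = sum_n a_n x^n.
y''(x) has coefficient (n+2)(n+1) a_{n+2} at x^n;
3 x y'(x) has coefficient 3 n a_n at x^n (shift);
8 y(x) has coefficient 8 a_n at x^n.
Matching x^n: (n+2)(n+1) a_{n+2} + (3n + 8) a_n = 0.
Thus a_{n+2} = (-3n - 8) / ((n+1)(n+2)) * a_n.

Check with a_0 = -1, a_1 = 1 (apply the recurrence for n = 0, 1, 2, 3): a_0 = -1, a_1 = 1, a_2 = 4, a_3 = -11/6, a_4 = -14/3, a_5 = 187/120.

a_(n+2) = (-3n - 8) / ((n+1)(n+2)) * a_n; check: a_0 = -1, a_1 = 1, a_2 = 4, a_3 = -11/6, a_4 = -14/3, a_5 = 187/120


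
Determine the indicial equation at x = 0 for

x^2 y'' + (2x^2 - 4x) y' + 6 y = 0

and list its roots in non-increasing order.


Divide by x^2 to reach normal form y'' + P_1(x) y' + P_2(x) y = 0 with P_1(x) = 2 - 4/x and P_2(x) = 6/x^2.
x = 0 is a singular point because the y'-coefficient 2 - 4/x has a pole at x = 0 and the y-coefficient 6/x^2 has a pole at x = 0.
It is a regular singular point because x P_1(x) = p(x) = 2x - 4 and x^2 P_2(x) = q(x) = 6 are polynomials, hence analytic at x = 0.
p(0) = -4,  q(0) = 6.
Indicial equation: r(r-1) + p(0) r + q(0) = 0, i.e. r^2 + (p(0) - 1) r + q(0) = 0, i.e. r^2 - 5 r + 6 = 0.
Discriminant: (-5)^2 - 4(6) = 1, so r = (5 ± 1)/2.
Solving: r_1 = 3, r_2 = 2.

indicial: r^2 - 5 r + 6 = 0; roots r_1 = 3, r_2 = 2


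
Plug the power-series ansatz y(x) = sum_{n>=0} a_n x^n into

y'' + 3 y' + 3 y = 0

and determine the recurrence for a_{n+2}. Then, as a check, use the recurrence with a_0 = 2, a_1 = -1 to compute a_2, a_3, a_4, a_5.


Substitute y = sum_n a_n x^n.
y''(x) has coefficient (n+2)(n+1) a_{n+2} at x^n;
3 y'(x) has coefficient 3 (n+1) a_{n+1} at x^n;
3 y(x) has coefficient 3 a_n at x^n.
Matching x^n: (n+2)(n+1) a_{n+2} + 3 (n+1) a_{n+1} + 3 a_n = 0.
Thus a_{n+2} = [-3 (n+1) a_{n+1} - 3 a_n] / ((n+1)(n+2)).

Check with a_0 = 2, a_1 = -1 (apply the recurrence for n = 0, 1, 2, 3): a_0 = 2, a_1 = -1, a_2 = -3/2, a_3 = 2, a_4 = -9/8, a_5 = 3/8.

a_(n+2) = [-3 (n+1) a_(n+1) - 3 a_n] / ((n+1)(n+2)); check: a_0 = 2, a_1 = -1, a_2 = -3/2, a_3 = 2, a_4 = -9/8, a_5 = 3/8


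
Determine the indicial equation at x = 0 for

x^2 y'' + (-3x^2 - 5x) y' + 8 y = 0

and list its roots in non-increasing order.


Divide by x^2 to reach normal form y'' + P_1(x) y' + P_2(x) y = 0 with P_1(x) = -3 - 5/x and P_2(x) = 8/x^2.
x = 0 is a singular point because the y'-coefficient -3 - 5/x has a pole at x = 0 and the y-coefficient 8/x^2 has a pole at x = 0.
It is a regular singular point because x P_1(x) = p(x) = -3x - 5 and x^2 P_2(x) = q(x) = 8 are polynomials, hence analytic at x = 0.
p(0) = -5,  q(0) = 8.
Indicial equation: r(r-1) + p(0) r + q(0) = 0, i.e. r^2 + (p(0) - 1) r + q(0) = 0, i.e. r^2 - 6 r + 8 = 0.
Discriminant: (-6)^2 - 4(8) = 4, so r = (6 ± 2)/2.
Solving: r_1 = 4, r_2 = 2.

indicial: r^2 - 6 r + 8 = 0; roots r_1 = 4, r_2 = 2


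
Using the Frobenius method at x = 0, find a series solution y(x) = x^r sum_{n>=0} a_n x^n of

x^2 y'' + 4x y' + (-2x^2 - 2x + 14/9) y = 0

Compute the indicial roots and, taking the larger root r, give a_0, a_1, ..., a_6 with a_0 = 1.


Write in Frobenius form y'' + (p(x)/x) y' + (q(x)/x^2) y = 0:
  p(x) = 4,  q(x) = -2x^2 - 2x + 14/9.
Indicial equation: r(r-1) + (4) r + (14/9) = 0 -> roots r_1 = -2/3, r_2 = -7/3.
Take r = r_1 = -2/3. Let y(x) = x^r sum_{n>=0} a_n x^n with a_0 = 1.
Substitute y = x^r sum a_n x^n and match x^{r+n}. The recurrence is
  D(n) a_n - 2 a_{n-1} - 2 a_{n-2} = 0,  where D(n) = (r+n)(r+n-1) + (4)(r+n) + (14/9).
  a_n = [2 a_{n-1} + 2 a_{n-2}] / D(n).
Since the indicial polynomial factors as (r - r_1)(r - r_2), D(n) = (r_1 + n - r_1)(r_1 + n - r_2) = n(n + 5/3).
Evaluating step by step (a_0 = 1):
  n = 1: D(1) = 1(1 + 5/3) = 8/3; numerator = 2(1) = 2; a_1 = (2)/(8/3) = 3/4
  n = 2: D(2) = 2(2 + 5/3) = 22/3; numerator = 2(3/4) + 2(1) = 7/2; a_2 = (7/2)/(22/3) = 21/44
  n = 3: D(3) = 3(3 + 5/3) = 14; numerator = 2(21/44) + 2(3/4) = 27/11; a_3 = (27/11)/(14) = 27/154
  n = 4: D(4) = 4(4 + 5/3) = 68/3; numerator = 2(27/154) + 2(21/44) = 201/154; a_4 = (201/154)/(68/3) = 603/10472
  n = 5: D(5) = 5(5 + 5/3) = 100/3; numerator = 2(603/10472) + 2(27/154) = 2439/5236; a_5 = (2439/5236)/(100/3) = 7317/523600
  n = 6: D(6) = 6(6 + 5/3) = 46; numerator = 2(7317/523600) + 2(603/10472) = 37467/261800; a_6 = (37467/261800)/(46) = 1629/523600

r = -2/3; a_0 = 1; a_1 = 3/4; a_2 = 21/44; a_3 = 27/154; a_4 = 603/10472; a_5 = 7317/523600; a_6 = 1629/523600


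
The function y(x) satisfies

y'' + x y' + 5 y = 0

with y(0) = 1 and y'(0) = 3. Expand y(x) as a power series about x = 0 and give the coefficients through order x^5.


Ansatz: y(x) = sum_{n>=0} a_n x^n, so y'(x) = sum_{n>=1} n a_n x^(n-1) and y''(x) = sum_{n>=2} n(n-1) a_n x^(n-2).
Substitute into P(x) y'' + Q(x) y' + R(x) y = 0 with P(x) = 1, Q(x) = x, R(x) = 5, and match powers of x.
Initial conditions: a_0 = 1, a_1 = 3.
Setting the coefficient of each power of x to zero and solving order by order (substituting the coefficients already found):
  x^0: 2 a_2 + 5 a_0 = 0  ->  2 a_2 = -5 a_0 = -5  ->  a_2 = -5/2
  x^1: 6 a_3 + 6 a_1 = 0  ->  6 a_3 = -6 a_1 = -18  ->  a_3 = -3
  x^2: 12 a_4 + 7 a_2 = 0  ->  12 a_4 = -7 a_2 = 35/2  ->  a_4 = 35/24
  x^3: 20 a_5 + 8 a_3 = 0  ->  20 a_5 = -8 a_3 = 24  ->  a_5 = 6/5
Truncated series: y(x) = 1 + 3 x - (5/2) x^2 - 3 x^3 + (35/24) x^4 + (6/5) x^5 + O(x^6).

a_0 = 1; a_1 = 3; a_2 = -5/2; a_3 = -3; a_4 = 35/24; a_5 = 6/5


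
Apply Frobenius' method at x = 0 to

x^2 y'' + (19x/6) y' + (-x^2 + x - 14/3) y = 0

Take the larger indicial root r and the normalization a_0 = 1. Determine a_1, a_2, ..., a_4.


Write in Frobenius form y'' + (p(x)/x) y' + (q(x)/x^2) y = 0:
  p(x) = 19/6,  q(x) = -x^2 + x - 14/3.
Indicial equation: r(r-1) + (19/6) r + (-14/3) = 0 -> roots r_1 = 4/3, r_2 = -7/2.
Take r = r_1 = 4/3. Let y(x) = x^r sum_{n>=0} a_n x^n with a_0 = 1.
Substitute y = x^r sum a_n x^n and match x^{r+n}. The recurrence is
  D(n) a_n + 1 a_{n-1} - 1 a_{n-2} = 0,  where D(n) = (r+n)(r+n-1) + (19/6)(r+n) + (-14/3).
  a_n = [-1 a_{n-1} + 1 a_{n-2}] / D(n).
Since the indicial polynomial factors as (r - r_1)(r - r_2), D(n) = (r_1 + n - r_1)(r_1 + n - r_2) = n(n + 29/6).
Evaluating step by step (a_0 = 1):
  n = 1: D(1) = 1(1 + 29/6) = 35/6; numerator = -1(1) = -1; a_1 = (-1)/(35/6) = -6/35
  n = 2: D(2) = 2(2 + 29/6) = 41/3; numerator = -1(-6/35) + 1(1) = 41/35; a_2 = (41/35)/(41/3) = 3/35
  n = 3: D(3) = 3(3 + 29/6) = 47/2; numerator = -1(3/35) + 1(-6/35) = -9/35; a_3 = (-9/35)/(47/2) = -18/1645
  n = 4: D(4) = 4(4 + 29/6) = 106/3; numerator = -1(-18/1645) + 1(3/35) = 159/1645; a_4 = (159/1645)/(106/3) = 9/3290

r = 4/3; a_0 = 1; a_1 = -6/35; a_2 = 3/35; a_3 = -18/1645; a_4 = 9/3290


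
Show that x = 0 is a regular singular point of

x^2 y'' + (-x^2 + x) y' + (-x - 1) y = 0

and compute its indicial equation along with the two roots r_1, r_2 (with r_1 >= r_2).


Divide by x^2 to reach normal form y'' + P_1(x) y' + P_2(x) y = 0 with P_1(x) = -1 + 1/x and P_2(x) = -1/x - 1/x^2.
x = 0 is a singular point because the y'-coefficient -1 + 1/x has a pole at x = 0 and the y-coefficient -1/x - 1/x^2 has a pole at x = 0.
It is a regular singular point because x P_1(x) = p(x) = 1 - x and x^2 P_2(x) = q(x) = -x - 1 are polynomials, hence analytic at x = 0.
p(0) = 1,  q(0) = -1.
Indicial equation: r(r-1) + p(0) r + q(0) = 0, i.e. r^2 + (p(0) - 1) r + q(0) = 0, i.e. r^2 - 1 = 0.
Discriminant: (0)^2 - 4(-1) = 4, so r = (0 ± 2)/2.
Solving: r_1 = 1, r_2 = -1.

indicial: r^2 - 1 = 0; roots r_1 = 1, r_2 = -1


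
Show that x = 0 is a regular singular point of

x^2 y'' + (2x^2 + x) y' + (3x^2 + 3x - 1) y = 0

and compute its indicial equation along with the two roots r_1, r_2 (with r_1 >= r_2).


Divide by x^2 to reach normal form y'' + P_1(x) y' + P_2(x) y = 0 with P_1(x) = 2 + 1/x and P_2(x) = 3 + 3/x - 1/x^2.
x = 0 is a singular point because the y'-coefficient 2 + 1/x has a pole at x = 0 and the y-coefficient 3 + 3/x - 1/x^2 has a pole at x = 0.
It is a regular singular point because x P_1(x) = p(x) = 2x + 1 and x^2 P_2(x) = q(x) = 3x^2 + 3x - 1 are polynomials, hence analytic at x = 0.
p(0) = 1,  q(0) = -1.
Indicial equation: r(r-1) + p(0) r + q(0) = 0, i.e. r^2 + (p(0) - 1) r + q(0) = 0, i.e. r^2 - 1 = 0.
Discriminant: (0)^2 - 4(-1) = 4, so r = (0 ± 2)/2.
Solving: r_1 = 1, r_2 = -1.

indicial: r^2 - 1 = 0; roots r_1 = 1, r_2 = -1


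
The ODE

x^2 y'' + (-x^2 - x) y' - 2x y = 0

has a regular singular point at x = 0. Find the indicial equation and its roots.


Divide by x^2 to reach normal form y'' + P_1(x) y' + P_2(x) y = 0 with P_1(x) = -1 - 1/x and P_2(x) = -2/x.
x = 0 is a singular point because the y'-coefficient -1 - 1/x has a pole at x = 0 and the y-coefficient -2/x has a pole at x = 0.
It is a regular singular point because x P_1(x) = p(x) = -x - 1 and x^2 P_2(x) = q(x) = -2x are polynomials, hence analytic at x = 0.
p(0) = -1,  q(0) = 0.
Indicial equation: r(r-1) + p(0) r + q(0) = 0, i.e. r^2 + (p(0) - 1) r + q(0) = 0, i.e. r^2 - 2 r = 0.
Discriminant: (-2)^2 - 4(0) = 4, so r = (2 ± 2)/2.
Solving: r_1 = 2, r_2 = 0.

indicial: r^2 - 2 r = 0; roots r_1 = 2, r_2 = 0


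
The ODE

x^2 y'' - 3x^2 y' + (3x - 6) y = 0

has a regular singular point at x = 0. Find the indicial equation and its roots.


Divide by x^2 to reach normal form y'' + P_1(x) y' + P_2(x) y = 0 with P_1(x) = -3 and P_2(x) = 3/x - 6/x^2.
x = 0 is a singular point because the y-coefficient 3/x - 6/x^2 has a pole at x = 0.
It is a regular singular point because x P_1(x) = p(x) = -3x and x^2 P_2(x) = q(x) = 3x - 6 are polynomials, hence analytic at x = 0.
p(0) = 0,  q(0) = -6.
Indicial equation: r(r-1) + p(0) r + q(0) = 0, i.e. r^2 + (p(0) - 1) r + q(0) = 0, i.e. r^2 - 1 r - 6 = 0.
Discriminant: (-1)^2 - 4(-6) = 25, so r = (1 ± 5)/2.
Solving: r_1 = 3, r_2 = -2.

indicial: r^2 - 1 r - 6 = 0; roots r_1 = 3, r_2 = -2


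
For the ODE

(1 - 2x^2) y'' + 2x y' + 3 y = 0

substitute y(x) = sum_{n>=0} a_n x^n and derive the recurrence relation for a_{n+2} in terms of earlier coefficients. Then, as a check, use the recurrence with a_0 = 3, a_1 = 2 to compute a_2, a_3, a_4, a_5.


Substitute y = sum_n a_n x^n.
(1 - 2 x^2) y'' contributes (n+2)(n+1) a_{n+2} - 2 n(n-1) a_n at x^n.
2 x y'(x) contributes 2 n a_n at x^n.
3 y(x) contributes 3 a_n at x^n.
Matching x^n: (n+2)(n+1) a_{n+2} + (-2 n(n-1) + 2 n + 3) a_n = 0.
Thus a_{n+2} = (2 n(n-1) - 2 n - 3) / ((n+1)(n+2)) * a_n.

Check with a_0 = 3, a_1 = 2 (apply the recurrence for n = 0, 1, 2, 3): a_0 = 3, a_1 = 2, a_2 = -9/2, a_3 = -5/3, a_4 = 9/8, a_5 = -1/4.

a_(n+2) = (2 n(n-1) - 2 n - 3) / ((n+1)(n+2)) * a_n; check: a_0 = 3, a_1 = 2, a_2 = -9/2, a_3 = -5/3, a_4 = 9/8, a_5 = -1/4


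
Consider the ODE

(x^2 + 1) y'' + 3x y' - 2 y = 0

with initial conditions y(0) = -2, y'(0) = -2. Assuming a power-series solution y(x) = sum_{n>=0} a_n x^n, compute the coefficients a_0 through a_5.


Ansatz: y(x) = sum_{n>=0} a_n x^n, so y'(x) = sum_{n>=1} n a_n x^(n-1) and y''(x) = sum_{n>=2} n(n-1) a_n x^(n-2).
Substitute into P(x) y'' + Q(x) y' + R(x) y = 0 with P(x) = x^2 + 1, Q(x) = 3x, R(x) = -2, and match powers of x.
Initial conditions: a_0 = -2, a_1 = -2.
Setting the coefficient of each power of x to zero and solving order by order (substituting the coefficients already found):
  x^0: 2 a_2 - 2 a_0 = 0  ->  2 a_2 = 2 a_0 = -4  ->  a_2 = -2
  x^1: 6 a_3 + a_1 = 0  ->  6 a_3 = -a_1 = 2  ->  a_3 = 1/3
  x^2: 12 a_4 + 6 a_2 = 0  ->  12 a_4 = -6 a_2 = 12  ->  a_4 = 1
  x^3: 20 a_5 + 13 a_3 = 0  ->  20 a_5 = -13 a_3 = -13/3  ->  a_5 = -13/60
Truncated series: y(x) = -2 - 2 x - 2 x^2 + (1/3) x^3 + x^4 - (13/60) x^5 + O(x^6).

a_0 = -2; a_1 = -2; a_2 = -2; a_3 = 1/3; a_4 = 1; a_5 = -13/60


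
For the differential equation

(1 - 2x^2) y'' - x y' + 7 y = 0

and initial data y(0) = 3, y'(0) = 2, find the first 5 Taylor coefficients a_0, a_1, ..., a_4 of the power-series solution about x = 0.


Ansatz: y(x) = sum_{n>=0} a_n x^n, so y'(x) = sum_{n>=1} n a_n x^(n-1) and y''(x) = sum_{n>=2} n(n-1) a_n x^(n-2).
Substitute into P(x) y'' + Q(x) y' + R(x) y = 0 with P(x) = 1 - 2x^2, Q(x) = -x, R(x) = 7, and match powers of x.
Initial conditions: a_0 = 3, a_1 = 2.
Setting the coefficient of each power of x to zero and solving order by order (substituting the coefficients already found):
  x^0: 2 a_2 + 7 a_0 = 0  ->  2 a_2 = -7 a_0 = -21  ->  a_2 = -21/2
  x^1: 6 a_3 + 6 a_1 = 0  ->  6 a_3 = -6 a_1 = -12  ->  a_3 = -2
  x^2: 12 a_4 + a_2 = 0  ->  12 a_4 = -a_2 = 21/2  ->  a_4 = 7/8
Truncated series: y(x) = 3 + 2 x - (21/2) x^2 - 2 x^3 + (7/8) x^4 + O(x^5).

a_0 = 3; a_1 = 2; a_2 = -21/2; a_3 = -2; a_4 = 7/8


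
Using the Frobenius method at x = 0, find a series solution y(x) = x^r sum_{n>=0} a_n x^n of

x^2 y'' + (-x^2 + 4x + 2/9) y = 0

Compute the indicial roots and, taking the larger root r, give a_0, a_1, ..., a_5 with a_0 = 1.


Write in Frobenius form y'' + (p(x)/x) y' + (q(x)/x^2) y = 0:
  p(x) = 0,  q(x) = -x^2 + 4x + 2/9.
Indicial equation: r(r-1) + (0) r + (2/9) = 0 -> roots r_1 = 2/3, r_2 = 1/3.
Take r = r_1 = 2/3. Let y(x) = x^r sum_{n>=0} a_n x^n with a_0 = 1.
Substitute y = x^r sum a_n x^n and match x^{r+n}. The recurrence is
  D(n) a_n + 4 a_{n-1} - 1 a_{n-2} = 0,  where D(n) = (r+n)(r+n-1) + (0)(r+n) + (2/9).
  a_n = [-4 a_{n-1} + 1 a_{n-2}] / D(n).
Since the indicial polynomial factors as (r - r_1)(r - r_2), D(n) = (r_1 + n - r_1)(r_1 + n - r_2) = n(n + 1/3).
Evaluating step by step (a_0 = 1):
  n = 1: D(1) = 1(1 + 1/3) = 4/3; numerator = -4(1) = -4; a_1 = (-4)/(4/3) = -3
  n = 2: D(2) = 2(2 + 1/3) = 14/3; numerator = -4(-3) + 1(1) = 13; a_2 = (13)/(14/3) = 39/14
  n = 3: D(3) = 3(3 + 1/3) = 10; numerator = -4(39/14) + 1(-3) = -99/7; a_3 = (-99/7)/(10) = -99/70
  n = 4: D(4) = 4(4 + 1/3) = 52/3; numerator = -4(-99/70) + 1(39/14) = 591/70; a_4 = (591/70)/(52/3) = 1773/3640
  n = 5: D(5) = 5(5 + 1/3) = 80/3; numerator = -4(1773/3640) + 1(-99/70) = -306/91; a_5 = (-306/91)/(80/3) = -459/3640

r = 2/3; a_0 = 1; a_1 = -3; a_2 = 39/14; a_3 = -99/70; a_4 = 1773/3640; a_5 = -459/3640


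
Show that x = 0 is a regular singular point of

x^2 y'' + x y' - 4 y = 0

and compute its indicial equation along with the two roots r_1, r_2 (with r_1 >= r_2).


Divide by x^2 to reach normal form y'' + P_1(x) y' + P_2(x) y = 0 with P_1(x) = 1/x and P_2(x) = -4/x^2.
x = 0 is a singular point because the y'-coefficient 1/x has a pole at x = 0 and the y-coefficient -4/x^2 has a pole at x = 0.
It is a regular singular point because x P_1(x) = p(x) = 1 and x^2 P_2(x) = q(x) = -4 are polynomials, hence analytic at x = 0.
p(0) = 1,  q(0) = -4.
Indicial equation: r(r-1) + p(0) r + q(0) = 0, i.e. r^2 + (p(0) - 1) r + q(0) = 0, i.e. r^2 - 4 = 0.
Discriminant: (0)^2 - 4(-4) = 16, so r = (0 ± 4)/2.
Solving: r_1 = 2, r_2 = -2.

indicial: r^2 - 4 = 0; roots r_1 = 2, r_2 = -2


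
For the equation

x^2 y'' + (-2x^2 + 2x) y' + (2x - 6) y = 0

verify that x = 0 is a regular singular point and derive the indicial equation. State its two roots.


Divide by x^2 to reach normal form y'' + P_1(x) y' + P_2(x) y = 0 with P_1(x) = -2 + 2/x and P_2(x) = 2/x - 6/x^2.
x = 0 is a singular point because the y'-coefficient -2 + 2/x has a pole at x = 0 and the y-coefficient 2/x - 6/x^2 has a pole at x = 0.
It is a regular singular point because x P_1(x) = p(x) = 2 - 2x and x^2 P_2(x) = q(x) = 2x - 6 are polynomials, hence analytic at x = 0.
p(0) = 2,  q(0) = -6.
Indicial equation: r(r-1) + p(0) r + q(0) = 0, i.e. r^2 + (p(0) - 1) r + q(0) = 0, i.e. r^2 + 1 r - 6 = 0.
Discriminant: (1)^2 - 4(-6) = 25, so r = (-1 ± 5)/2.
Solving: r_1 = 2, r_2 = -3.

indicial: r^2 + 1 r - 6 = 0; roots r_1 = 2, r_2 = -3


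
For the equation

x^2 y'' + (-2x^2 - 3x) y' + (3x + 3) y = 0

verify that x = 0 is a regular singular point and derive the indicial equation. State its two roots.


Divide by x^2 to reach normal form y'' + P_1(x) y' + P_2(x) y = 0 with P_1(x) = -2 - 3/x and P_2(x) = 3/x + 3/x^2.
x = 0 is a singular point because the y'-coefficient -2 - 3/x has a pole at x = 0 and the y-coefficient 3/x + 3/x^2 has a pole at x = 0.
It is a regular singular point because x P_1(x) = p(x) = -2x - 3 and x^2 P_2(x) = q(x) = 3x + 3 are polynomials, hence analytic at x = 0.
p(0) = -3,  q(0) = 3.
Indicial equation: r(r-1) + p(0) r + q(0) = 0, i.e. r^2 + (p(0) - 1) r + q(0) = 0, i.e. r^2 - 4 r + 3 = 0.
Discriminant: (-4)^2 - 4(3) = 4, so r = (4 ± 2)/2.
Solving: r_1 = 3, r_2 = 1.

indicial: r^2 - 4 r + 3 = 0; roots r_1 = 3, r_2 = 1


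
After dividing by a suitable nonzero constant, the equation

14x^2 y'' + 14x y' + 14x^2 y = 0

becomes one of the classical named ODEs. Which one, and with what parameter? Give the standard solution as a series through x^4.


All three coefficients share the factor 14; dividing through by 14 gives  x^2 y'' + x y' + x^2 y = 0.
This matches the Bessel equation x^2 y'' + x y' + (x^2 - nu^2) y = 0 with nu^2 = 0, so nu = 0; the solution bounded at x = 0 is J_0(x).
Frobenius at x = 0: indicial roots ±nu; for r = nu the recurrence k(k + 2nu) c_k = -c_{k-2} gives the standard series J_nu(x) = sum_{k>=0} (-1)^k / (k! (k+nu)!) (x/2)^(2k+nu). Evaluate the first 3 terms:
  k = 0: (-1)^0 / (0! * 0! * 2^0) x^0 = 1/(1*1*1) x^0 = (1) x^0
  k = 1: (-1)^1 / (1! * 1! * 2^2) x^2 = -1/(1*1*4) x^2 = (-1/4) x^2
  k = 2: (-1)^2 / (2! * 2! * 2^4) x^4 = 1/(2*2*16) x^4 = (1/64) x^4
Hence J_0(x) = x^4/64 - x^2/4 + 1 + ....

J_0(x); series = x^4/64 - x^2/4 + 1


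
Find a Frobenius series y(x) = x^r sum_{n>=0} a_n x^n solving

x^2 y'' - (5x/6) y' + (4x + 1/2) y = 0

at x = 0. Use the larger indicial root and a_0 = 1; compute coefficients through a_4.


Write in Frobenius form y'' + (p(x)/x) y' + (q(x)/x^2) y = 0:
  p(x) = -5/6,  q(x) = 4x + 1/2.
Indicial equation: r(r-1) + (-5/6) r + (1/2) = 0 -> roots r_1 = 3/2, r_2 = 1/3.
Take r = r_1 = 3/2. Let y(x) = x^r sum_{n>=0} a_n x^n with a_0 = 1.
Substitute y = x^r sum a_n x^n and match x^{r+n}. The recurrence is
  D(n) a_n + 4 a_{n-1} = 0,  where D(n) = (r+n)(r+n-1) + (-5/6)(r+n) + (1/2).
  a_n = -4 / D(n) * a_{n-1}.
Since the indicial polynomial factors as (r - r_1)(r - r_2), D(n) = (r_1 + n - r_1)(r_1 + n - r_2) = n(n + 7/6).
Evaluating step by step (a_0 = 1):
  n = 1: D(1) = 1(1 + 7/6) = 13/6; numerator = -4(1) = -4; a_1 = (-4)/(13/6) = -24/13
  n = 2: D(2) = 2(2 + 7/6) = 19/3; numerator = -4(-24/13) = 96/13; a_2 = (96/13)/(19/3) = 288/247
  n = 3: D(3) = 3(3 + 7/6) = 25/2; numerator = -4(288/247) = -1152/247; a_3 = (-1152/247)/(25/2) = -2304/6175
  n = 4: D(4) = 4(4 + 7/6) = 62/3; numerator = -4(-2304/6175) = 9216/6175; a_4 = (9216/6175)/(62/3) = 13824/191425

r = 3/2; a_0 = 1; a_1 = -24/13; a_2 = 288/247; a_3 = -2304/6175; a_4 = 13824/191425


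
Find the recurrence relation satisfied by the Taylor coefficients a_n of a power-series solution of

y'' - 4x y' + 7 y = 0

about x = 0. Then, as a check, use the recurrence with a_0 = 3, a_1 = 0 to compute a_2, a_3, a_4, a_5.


Substitute y = sum_n a_n x^n.
y''(x) has coefficient (n+2)(n+1) a_{n+2} at x^n;
-4 x y'(x) has coefficient -4 n a_n at x^n (shift);
7 y(x) has coefficient 7 a_n at x^n.
Matching x^n: (n+2)(n+1) a_{n+2} + (-4n + 7) a_n = 0.
Thus a_{n+2} = (4n - 7) / ((n+1)(n+2)) * a_n.

Check with a_0 = 3, a_1 = 0 (apply the recurrence for n = 0, 1, 2, 3): a_0 = 3, a_1 = 0, a_2 = -21/2, a_3 = 0, a_4 = -7/8, a_5 = 0.

a_(n+2) = (4n - 7) / ((n+1)(n+2)) * a_n; check: a_0 = 3, a_1 = 0, a_2 = -21/2, a_3 = 0, a_4 = -7/8, a_5 = 0


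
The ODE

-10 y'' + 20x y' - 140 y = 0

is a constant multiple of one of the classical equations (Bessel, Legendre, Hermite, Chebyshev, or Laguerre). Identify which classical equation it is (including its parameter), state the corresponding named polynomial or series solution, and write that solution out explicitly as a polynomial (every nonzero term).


All three coefficients share the factor -10; dividing through by -10 gives  y'' - 2x y' + 14 y = 0.
This matches the Hermite equation y'' - 2x y' + 2n y = 0 with 2n = 14, so n = 7; the polynomial solution is H_7(x).
With y = sum_k a_k x^k, matching x^k gives (k+2)(k+1) a_{k+2} = 2(k - n) a_k = 2(k - 7) a_k. The right side vanishes at k = 7, so the series with the parity of 7 terminates at degree 7.
Standard normalization: leading coefficient of H_n is 2^n, so a_7 = 2^7 = 128. Work downward with a_k = (k+1)(k+2) a_{k+2} / (2(k - n)):
  a_5 = (6)(7)(128) / (2(5 - 7)) = 5376/(-4) = -1344
  a_3 = (4)(5)(-1344) / (2(3 - 7)) = -26880/(-8) = 3360
  a_1 = (2)(3)(3360) / (2(1 - 7)) = 20160/(-12) = -1680
Hence H_7(x) = 128 x^7 - 1344 x^5 + 3360 x^3 - 1680 x.

H_7(x); series = 128 x^7 - 1344 x^5 + 3360 x^3 - 1680 x
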